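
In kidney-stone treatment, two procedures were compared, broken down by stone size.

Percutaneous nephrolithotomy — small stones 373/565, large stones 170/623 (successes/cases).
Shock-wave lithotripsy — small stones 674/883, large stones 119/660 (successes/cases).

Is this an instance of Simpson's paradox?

No

Small stones: percutaneous nephrolithotomy 373/565 = 66.0%, shock-wave lithotripsy 674/883 = 76.3% → shock-wave lithotripsy
Large stones: percutaneous nephrolithotomy 170/623 = 27.3%, shock-wave lithotripsy 119/660 = 18.0% → percutaneous nephrolithotomy
Overall: percutaneous nephrolithotomy 543/1188 = 45.7%, shock-wave lithotripsy 793/1543 = 51.4% → shock-wave lithotripsy
Neither sweeps: percutaneous nephrolithotomy wins 1 of 2 groups, shock-wave lithotripsy wins 1. Shock-wave lithotripsy wins overall but not every group — no Simpson reversal.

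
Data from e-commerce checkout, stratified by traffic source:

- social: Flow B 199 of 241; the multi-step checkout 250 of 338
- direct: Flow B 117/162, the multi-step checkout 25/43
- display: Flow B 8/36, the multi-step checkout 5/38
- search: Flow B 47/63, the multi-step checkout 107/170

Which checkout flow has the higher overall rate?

Social: Flow B 199/241 = 82.6%, the multi-step checkout 250/338 = 74.0% → Flow B
Direct: Flow B 117/162 = 72.2%, the multi-step checkout 25/43 = 58.1% → Flow B
Display: Flow B 8/36 = 22.2%, the multi-step checkout 5/38 = 13.2% → Flow B
Search: Flow B 47/63 = 74.6%, the multi-step checkout 107/170 = 62.9% → Flow B
Overall: Flow B 371/502 = 73.9%, the multi-step checkout 387/589 = 65.7% → Flow B

Flow B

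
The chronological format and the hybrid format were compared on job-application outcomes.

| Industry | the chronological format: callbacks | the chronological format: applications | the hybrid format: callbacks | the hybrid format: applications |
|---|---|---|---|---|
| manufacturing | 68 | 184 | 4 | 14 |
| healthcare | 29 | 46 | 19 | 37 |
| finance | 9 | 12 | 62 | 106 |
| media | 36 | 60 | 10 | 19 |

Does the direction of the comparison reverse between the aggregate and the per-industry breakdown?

Yes

Manufacturing: the chronological format 68/184 = 37.0%, the hybrid format 4/14 = 28.6% → the chronological format
Healthcare: the chronological format 29/46 = 63.0%, the hybrid format 19/37 = 51.4% → the chronological format
Finance: the chronological format 9/12 = 75.0%, the hybrid format 62/106 = 58.5% → the chronological format
Media: the chronological format 36/60 = 60.0%, the hybrid format 10/19 = 52.6% → the chronological format
Overall: the chronological format 142/302 = 47.0%, the hybrid format 95/176 = 54.0% → the hybrid format
The chronological format wins each industry group but the hybrid format wins overall — the comparison reverses. The chronological format's applications skew toward manufacturing, which has a lower base rate.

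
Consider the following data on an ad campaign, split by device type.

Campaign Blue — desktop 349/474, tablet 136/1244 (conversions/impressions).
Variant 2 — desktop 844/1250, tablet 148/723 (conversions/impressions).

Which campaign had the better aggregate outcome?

Variant 2

Desktop: Campaign Blue 349/474 = 73.6%, Variant 2 844/1250 = 67.5% → Campaign Blue
Tablet: Campaign Blue 136/1244 = 10.9%, Variant 2 148/723 = 20.5% → Variant 2
Overall: Campaign Blue 485/1718 = 28.2%, Variant 2 992/1973 = 50.3% → Variant 2
(Neither sweeps every device group, but Variant 2 has the higher pooled rate.)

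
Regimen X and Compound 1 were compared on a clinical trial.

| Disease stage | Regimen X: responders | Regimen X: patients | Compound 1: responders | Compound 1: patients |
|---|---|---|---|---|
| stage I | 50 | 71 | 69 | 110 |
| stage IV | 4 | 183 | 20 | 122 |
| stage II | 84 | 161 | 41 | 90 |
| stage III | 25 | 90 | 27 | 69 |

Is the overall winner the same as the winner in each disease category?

No

Stage I: Regimen X 50/71 = 70.4%, Compound 1 69/110 = 62.7% → Regimen X
Stage IV: Regimen X 4/183 = 2.2%, Compound 1 20/122 = 16.4% → Compound 1
Stage II: Regimen X 84/161 = 52.2%, Compound 1 41/90 = 45.6% → Regimen X
Stage III: Regimen X 25/90 = 27.8%, Compound 1 27/69 = 39.1% → Compound 1
Overall: Regimen X 163/505 = 32.3%, Compound 1 157/391 = 40.2% → Compound 1
Neither sweeps: Regimen X wins 2 of 4 groups, Compound 1 wins 2. Compound 1 wins overall but not every group — no Simpson reversal.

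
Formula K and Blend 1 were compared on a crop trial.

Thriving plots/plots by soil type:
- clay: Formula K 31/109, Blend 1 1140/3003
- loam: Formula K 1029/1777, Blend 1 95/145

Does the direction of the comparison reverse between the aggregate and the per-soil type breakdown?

Clay: Formula K 31/109 = 28.4%, Blend 1 1140/3003 = 38.0% → Blend 1
Loam: Formula K 1029/1777 = 57.9%, Blend 1 95/145 = 65.5% → Blend 1
Overall: Formula K 1060/1886 = 56.2%, Blend 1 1235/3148 = 39.2% → Formula K
Blend 1 wins each soil group but Formula K wins overall — the comparison reverses. Blend 1's plots skew toward clay, which has a lower base rate.

Yes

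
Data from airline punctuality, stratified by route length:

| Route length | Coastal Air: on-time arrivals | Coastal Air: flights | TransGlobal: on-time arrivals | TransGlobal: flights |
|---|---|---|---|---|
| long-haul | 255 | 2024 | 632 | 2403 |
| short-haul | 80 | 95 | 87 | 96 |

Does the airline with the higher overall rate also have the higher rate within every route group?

Yes

Long-haul: Coastal Air 255/2024 = 12.6%, TransGlobal 632/2403 = 26.3% → TransGlobal
Short-haul: Coastal Air 80/95 = 84.2%, TransGlobal 87/96 = 90.6% → TransGlobal
Overall: Coastal Air 335/2119 = 15.8%, TransGlobal 719/2499 = 28.8% → TransGlobal
TransGlobal wins overall and in every route group — no reversal.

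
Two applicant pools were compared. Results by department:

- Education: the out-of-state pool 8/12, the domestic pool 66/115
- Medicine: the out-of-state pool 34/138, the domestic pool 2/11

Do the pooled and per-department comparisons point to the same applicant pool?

Education: the out-of-state pool 8/12 = 66.7%, the domestic pool 66/115 = 57.4% → the out-of-state pool
Medicine: the out-of-state pool 34/138 = 24.6%, the domestic pool 2/11 = 18.2% → the out-of-state pool
Overall: the out-of-state pool 42/150 = 28.0%, the domestic pool 68/126 = 54.0% → the domestic pool
The out-of-state pool wins each department group but the domestic pool wins overall — the comparison reverses. The out-of-state pool's applicants skew toward Medicine, which has a lower base rate.

No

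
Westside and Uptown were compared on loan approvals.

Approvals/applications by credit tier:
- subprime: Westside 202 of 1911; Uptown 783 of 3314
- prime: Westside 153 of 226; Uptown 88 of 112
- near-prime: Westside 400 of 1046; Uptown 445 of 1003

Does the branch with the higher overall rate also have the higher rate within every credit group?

Subprime: Westside 202/1911 = 10.6%, Uptown 783/3314 = 23.6% → Uptown
Prime: Westside 153/226 = 67.7%, Uptown 88/112 = 78.6% → Uptown
Near-prime: Westside 400/1046 = 38.2%, Uptown 445/1003 = 44.4% → Uptown
Overall: Westside 755/3183 = 23.7%, Uptown 1316/4429 = 29.7% → Uptown
Uptown wins overall and in every credit group — no reversal.

Yes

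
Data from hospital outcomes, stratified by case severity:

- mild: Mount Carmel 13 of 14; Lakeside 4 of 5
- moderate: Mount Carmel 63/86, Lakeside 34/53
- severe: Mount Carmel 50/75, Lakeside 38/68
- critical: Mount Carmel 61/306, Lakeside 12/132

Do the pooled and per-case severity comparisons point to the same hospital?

Yes

Mild: Mount Carmel 13/14 = 92.9%, Lakeside 4/5 = 80.0% → Mount Carmel
Moderate: Mount Carmel 63/86 = 73.3%, Lakeside 34/53 = 64.2% → Mount Carmel
Severe: Mount Carmel 50/75 = 66.7%, Lakeside 38/68 = 55.9% → Mount Carmel
Critical: Mount Carmel 61/306 = 19.9%, Lakeside 12/132 = 9.1% → Mount Carmel
Overall: Mount Carmel 187/481 = 38.9%, Lakeside 88/258 = 34.1% → Mount Carmel
Mount Carmel wins overall and in every case group — no reversal.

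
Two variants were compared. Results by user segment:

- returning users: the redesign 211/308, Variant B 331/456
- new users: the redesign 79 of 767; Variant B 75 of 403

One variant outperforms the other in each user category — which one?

Returning users: the redesign 211/308 = 68.5%, Variant B 331/456 = 72.6% → Variant B
New users: the redesign 79/767 = 10.3%, Variant B 75/403 = 18.6% → Variant B
Variant B has the higher rate in both groups.

Variant B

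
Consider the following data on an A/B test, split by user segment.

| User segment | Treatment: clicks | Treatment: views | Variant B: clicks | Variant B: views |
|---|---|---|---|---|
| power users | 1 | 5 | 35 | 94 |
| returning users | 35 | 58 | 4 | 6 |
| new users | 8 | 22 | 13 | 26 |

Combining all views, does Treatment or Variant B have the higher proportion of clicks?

Treatment

Power users: Treatment 1/5 = 20.0%, Variant B 35/94 = 37.2% → Variant B
Returning users: Treatment 35/58 = 60.3%, Variant B 4/6 = 66.7% → Variant B
New users: Treatment 8/22 = 36.4%, Variant B 13/26 = 50.0% → Variant B
Overall: Treatment 44/85 = 51.8%, Variant B 52/126 = 41.3% → Treatment
(Variant B wins every user group but Treatment wins overall — Variant B's views skew toward the low-rate power users group.)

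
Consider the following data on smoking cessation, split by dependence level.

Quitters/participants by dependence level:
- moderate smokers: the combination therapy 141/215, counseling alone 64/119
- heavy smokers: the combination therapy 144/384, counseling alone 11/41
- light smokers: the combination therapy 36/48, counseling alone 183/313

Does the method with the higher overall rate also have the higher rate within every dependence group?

Moderate smokers: the combination therapy 141/215 = 65.6%, counseling alone 64/119 = 53.8% → the combination therapy
Heavy smokers: the combination therapy 144/384 = 37.5%, counseling alone 11/41 = 26.8% → the combination therapy
Light smokers: the combination therapy 36/48 = 75.0%, counseling alone 183/313 = 58.5% → the combination therapy
Overall: the combination therapy 321/647 = 49.6%, counseling alone 258/473 = 54.5% → counseling alone
The combination therapy wins each dependence group but counseling alone wins overall — the comparison reverses. The combination therapy's participants skew toward heavy smokers, which has a lower base rate.

No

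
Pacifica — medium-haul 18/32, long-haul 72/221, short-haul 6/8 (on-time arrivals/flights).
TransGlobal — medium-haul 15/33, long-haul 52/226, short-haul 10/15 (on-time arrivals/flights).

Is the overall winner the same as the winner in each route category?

Yes

Medium-haul: Pacifica 18/32 = 56.2%, TransGlobal 15/33 = 45.5% → Pacifica
Long-haul: Pacifica 72/221 = 32.6%, TransGlobal 52/226 = 23.0% → Pacifica
Short-haul: Pacifica 6/8 = 75.0%, TransGlobal 10/15 = 66.7% → Pacifica
Overall: Pacifica 96/261 = 36.8%, TransGlobal 77/274 = 28.1% → Pacifica
Pacifica wins overall and in every route group — no reversal.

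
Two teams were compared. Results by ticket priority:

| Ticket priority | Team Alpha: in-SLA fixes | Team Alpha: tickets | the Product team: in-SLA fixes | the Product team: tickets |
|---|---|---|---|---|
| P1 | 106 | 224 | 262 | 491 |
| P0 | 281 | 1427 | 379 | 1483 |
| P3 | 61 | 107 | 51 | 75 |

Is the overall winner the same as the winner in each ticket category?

P1: Team Alpha 106/224 = 47.3%, the Product team 262/491 = 53.4% → the Product team
P0: Team Alpha 281/1427 = 19.7%, the Product team 379/1483 = 25.6% → the Product team
P3: Team Alpha 61/107 = 57.0%, the Product team 51/75 = 68.0% → the Product team
Overall: Team Alpha 448/1758 = 25.5%, the Product team 692/2049 = 33.8% → the Product team
The Product team wins overall and in every ticket group — no reversal.

Yes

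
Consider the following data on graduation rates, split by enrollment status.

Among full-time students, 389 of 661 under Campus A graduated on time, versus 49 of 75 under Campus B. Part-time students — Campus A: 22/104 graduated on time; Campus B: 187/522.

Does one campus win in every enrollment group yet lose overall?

Full-time: Campus A 389/661 = 58.9%, Campus B 49/75 = 65.3% → Campus B
Part-time: Campus A 22/104 = 21.2%, Campus B 187/522 = 35.8% → Campus B
Overall: Campus A 411/765 = 53.7%, Campus B 236/597 = 39.5% → Campus A
Campus B wins each enrollment group but Campus A wins overall — the comparison reverses. Campus B's students skew toward part-time, which has a lower base rate.

Yes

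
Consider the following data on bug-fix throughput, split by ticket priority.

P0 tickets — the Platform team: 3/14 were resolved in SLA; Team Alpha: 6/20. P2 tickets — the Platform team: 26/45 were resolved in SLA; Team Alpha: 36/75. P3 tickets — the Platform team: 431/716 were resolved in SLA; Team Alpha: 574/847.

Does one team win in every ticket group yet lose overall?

P0: the Platform team 3/14 = 21.4%, Team Alpha 6/20 = 30.0% → Team Alpha
P2: the Platform team 26/45 = 57.8%, Team Alpha 36/75 = 48.0% → the Platform team
P3: the Platform team 431/716 = 60.2%, Team Alpha 574/847 = 67.8% → Team Alpha
Overall: the Platform team 460/775 = 59.4%, Team Alpha 616/942 = 65.4% → Team Alpha
Neither sweeps: the Platform team wins 1 of 3 groups, Team Alpha wins 2. Team Alpha wins overall but not every group — no Simpson reversal.

No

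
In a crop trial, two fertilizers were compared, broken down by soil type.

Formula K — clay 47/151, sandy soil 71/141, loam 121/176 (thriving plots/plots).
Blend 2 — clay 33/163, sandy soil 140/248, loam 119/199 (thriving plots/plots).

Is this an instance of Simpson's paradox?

Clay: Formula K 47/151 = 31.1%, Blend 2 33/163 = 20.2% → Formula K
Sandy soil: Formula K 71/141 = 50.4%, Blend 2 140/248 = 56.5% → Blend 2
Loam: Formula K 121/176 = 68.8%, Blend 2 119/199 = 59.8% → Formula K
Overall: Formula K 239/468 = 51.1%, Blend 2 292/610 = 47.9% → Formula K
Neither sweeps: Formula K wins 2 of 3 groups, Blend 2 wins 1. Formula K wins overall but not every group — no Simpson reversal.

No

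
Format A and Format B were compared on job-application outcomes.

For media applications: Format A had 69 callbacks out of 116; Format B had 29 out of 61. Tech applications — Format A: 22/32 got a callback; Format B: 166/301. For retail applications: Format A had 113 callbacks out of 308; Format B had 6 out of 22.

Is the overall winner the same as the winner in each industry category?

Media: Format A 69/116 = 59.5%, Format B 29/61 = 47.5% → Format A
Tech: Format A 22/32 = 68.8%, Format B 166/301 = 55.1% → Format A
Retail: Format A 113/308 = 36.7%, Format B 6/22 = 27.3% → Format A
Overall: Format A 204/456 = 44.7%, Format B 201/384 = 52.3% → Format B
Format A wins each industry group but Format B wins overall — the comparison reverses. Format A's applications skew toward retail, which has a lower base rate.

No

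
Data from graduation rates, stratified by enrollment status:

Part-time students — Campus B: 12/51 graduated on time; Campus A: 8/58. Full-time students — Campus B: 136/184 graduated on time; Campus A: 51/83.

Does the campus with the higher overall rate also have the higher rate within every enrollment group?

Part-time: Campus B 12/51 = 23.5%, Campus A 8/58 = 13.8% → Campus B
Full-time: Campus B 136/184 = 73.9%, Campus A 51/83 = 61.4% → Campus B
Overall: Campus B 148/235 = 63.0%, Campus A 59/141 = 41.8% → Campus B
Campus B wins overall and in every enrollment group — no reversal.

Yes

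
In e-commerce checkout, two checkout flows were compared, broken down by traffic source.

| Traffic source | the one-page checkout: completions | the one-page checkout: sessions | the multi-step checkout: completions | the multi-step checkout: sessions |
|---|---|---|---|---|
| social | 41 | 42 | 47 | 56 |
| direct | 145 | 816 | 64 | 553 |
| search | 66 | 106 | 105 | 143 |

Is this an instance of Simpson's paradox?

Social: the one-page checkout 41/42 = 97.6%, the multi-step checkout 47/56 = 83.9% → the one-page checkout
Direct: the one-page checkout 145/816 = 17.8%, the multi-step checkout 64/553 = 11.6% → the one-page checkout
Search: the one-page checkout 66/106 = 62.3%, the multi-step checkout 105/143 = 73.4% → the multi-step checkout
Overall: the one-page checkout 252/964 = 26.1%, the multi-step checkout 216/752 = 28.7% → the multi-step checkout
Neither sweeps: the one-page checkout wins 2 of 3 groups, the multi-step checkout wins 1. The multi-step checkout wins overall but not every group — no Simpson reversal.

No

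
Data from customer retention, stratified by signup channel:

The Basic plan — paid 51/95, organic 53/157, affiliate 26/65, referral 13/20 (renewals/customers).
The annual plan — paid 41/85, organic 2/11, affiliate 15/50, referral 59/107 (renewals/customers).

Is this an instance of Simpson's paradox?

Yes

Paid: the Basic plan 51/95 = 53.7%, the annual plan 41/85 = 48.2% → the Basic plan
Organic: the Basic plan 53/157 = 33.8%, the annual plan 2/11 = 18.2% → the Basic plan
Affiliate: the Basic plan 26/65 = 40.0%, the annual plan 15/50 = 30.0% → the Basic plan
Referral: the Basic plan 13/20 = 65.0%, the annual plan 59/107 = 55.1% → the Basic plan
Overall: the Basic plan 143/337 = 42.4%, the annual plan 117/253 = 46.2% → the annual plan
The Basic plan wins each signup group but the annual plan wins overall — the comparison reverses. The Basic plan's customers skew toward organic, which has a lower base rate.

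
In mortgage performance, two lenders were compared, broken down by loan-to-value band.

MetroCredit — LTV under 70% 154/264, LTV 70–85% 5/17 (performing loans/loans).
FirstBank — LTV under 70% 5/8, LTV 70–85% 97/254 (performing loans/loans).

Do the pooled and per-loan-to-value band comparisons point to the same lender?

LTV under 70%: MetroCredit 154/264 = 58.3%, FirstBank 5/8 = 62.5% → FirstBank
LTV 70–85%: MetroCredit 5/17 = 29.4%, FirstBank 97/254 = 38.2% → FirstBank
Overall: MetroCredit 159/281 = 56.6%, FirstBank 102/262 = 38.9% → MetroCredit
FirstBank wins each loan-to-value group but MetroCredit wins overall — the comparison reverses. FirstBank's loans skew toward LTV 70–85%, which has a lower base rate.

No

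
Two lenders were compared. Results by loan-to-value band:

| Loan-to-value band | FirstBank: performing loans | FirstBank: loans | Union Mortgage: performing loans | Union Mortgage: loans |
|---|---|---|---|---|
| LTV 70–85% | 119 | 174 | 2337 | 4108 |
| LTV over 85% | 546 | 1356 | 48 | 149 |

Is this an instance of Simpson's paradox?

Yes

LTV 70–85%: FirstBank 119/174 = 68.4%, Union Mortgage 2337/4108 = 56.9% → FirstBank
LTV over 85%: FirstBank 546/1356 = 40.3%, Union Mortgage 48/149 = 32.2% → FirstBank
Overall: FirstBank 665/1530 = 43.5%, Union Mortgage 2385/4257 = 56.0% → Union Mortgage
FirstBank wins each loan-to-value group but Union Mortgage wins overall — the comparison reverses. FirstBank's loans skew toward LTV over 85%, which has a lower base rate.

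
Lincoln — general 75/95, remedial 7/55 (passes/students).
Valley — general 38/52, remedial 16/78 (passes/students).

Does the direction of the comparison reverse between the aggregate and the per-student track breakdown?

General: Lincoln 75/95 = 78.9%, Valley 38/52 = 73.1% → Lincoln
Remedial: Lincoln 7/55 = 12.7%, Valley 16/78 = 20.5% → Valley
Overall: Lincoln 82/150 = 54.7%, Valley 54/130 = 41.5% → Lincoln
Neither sweeps: Lincoln wins 1 of 2 groups, Valley wins 1. Lincoln wins overall but not every group — no Simpson reversal.

No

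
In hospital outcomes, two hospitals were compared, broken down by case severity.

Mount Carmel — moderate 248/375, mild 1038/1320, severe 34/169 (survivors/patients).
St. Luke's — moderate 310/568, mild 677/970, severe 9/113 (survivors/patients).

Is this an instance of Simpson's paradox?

Moderate: Mount Carmel 248/375 = 66.1%, St. Luke's 310/568 = 54.6% → Mount Carmel
Mild: Mount Carmel 1038/1320 = 78.6%, St. Luke's 677/970 = 69.8% → Mount Carmel
Severe: Mount Carmel 34/169 = 20.1%, St. Luke's 9/113 = 8.0% → Mount Carmel
Overall: Mount Carmel 1320/1864 = 70.8%, St. Luke's 996/1651 = 60.3% → Mount Carmel
Mount Carmel wins overall and in every case group — no reversal.

No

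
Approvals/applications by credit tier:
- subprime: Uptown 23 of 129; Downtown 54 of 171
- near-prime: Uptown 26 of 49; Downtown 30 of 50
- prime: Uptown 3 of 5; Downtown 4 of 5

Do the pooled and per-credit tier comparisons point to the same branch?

Yes

Subprime: Uptown 23/129 = 17.8%, Downtown 54/171 = 31.6% → Downtown
Near-prime: Uptown 26/49 = 53.1%, Downtown 30/50 = 60.0% → Downtown
Prime: Uptown 3/5 = 60.0%, Downtown 4/5 = 80.0% → Downtown
Overall: Uptown 52/183 = 28.4%, Downtown 88/226 = 38.9% → Downtown
Downtown wins overall and in every credit group — no reversal.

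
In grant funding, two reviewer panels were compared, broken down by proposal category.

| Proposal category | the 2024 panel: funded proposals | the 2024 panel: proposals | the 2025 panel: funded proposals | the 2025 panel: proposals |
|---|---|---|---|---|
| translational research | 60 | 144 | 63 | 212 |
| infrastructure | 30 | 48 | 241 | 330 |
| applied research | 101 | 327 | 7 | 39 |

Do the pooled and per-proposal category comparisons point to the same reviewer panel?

No

Translational research: the 2024 panel 60/144 = 41.7%, the 2025 panel 63/212 = 29.7% → the 2024 panel
Infrastructure: the 2024 panel 30/48 = 62.5%, the 2025 panel 241/330 = 73.0% → the 2025 panel
Applied research: the 2024 panel 101/327 = 30.9%, the 2025 panel 7/39 = 17.9% → the 2024 panel
Overall: the 2024 panel 191/519 = 36.8%, the 2025 panel 311/581 = 53.5% → the 2025 panel
Neither sweeps: the 2024 panel wins 2 of 3 groups, the 2025 panel wins 1. The 2025 panel wins overall but not every group — no Simpson reversal.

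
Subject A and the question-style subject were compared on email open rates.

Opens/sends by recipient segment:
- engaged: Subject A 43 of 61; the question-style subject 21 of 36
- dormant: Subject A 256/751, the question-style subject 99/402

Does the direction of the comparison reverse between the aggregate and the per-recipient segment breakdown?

No

Engaged: Subject A 43/61 = 70.5%, the question-style subject 21/36 = 58.3% → Subject A
Dormant: Subject A 256/751 = 34.1%, the question-style subject 99/402 = 24.6% → Subject A
Overall: Subject A 299/812 = 36.8%, the question-style subject 120/438 = 27.4% → Subject A
Subject A wins overall and in every recipient group — no reversal.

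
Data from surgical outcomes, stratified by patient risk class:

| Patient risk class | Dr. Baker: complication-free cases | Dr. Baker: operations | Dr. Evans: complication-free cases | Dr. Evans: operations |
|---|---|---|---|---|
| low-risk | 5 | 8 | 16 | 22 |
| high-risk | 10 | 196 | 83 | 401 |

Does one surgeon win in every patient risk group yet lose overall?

No

Low-risk: Dr. Baker 5/8 = 62.5%, Dr. Evans 16/22 = 72.7% → Dr. Evans
High-risk: Dr. Baker 10/196 = 5.1%, Dr. Evans 83/401 = 20.7% → Dr. Evans
Overall: Dr. Baker 15/204 = 7.4%, Dr. Evans 99/423 = 23.4% → Dr. Evans
Dr. Evans wins overall and in every patient risk group — no reversal.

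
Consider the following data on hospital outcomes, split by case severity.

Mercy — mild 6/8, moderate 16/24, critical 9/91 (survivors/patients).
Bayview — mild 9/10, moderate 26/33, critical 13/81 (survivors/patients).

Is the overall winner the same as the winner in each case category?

Mild: Mercy 6/8 = 75.0%, Bayview 9/10 = 90.0% → Bayview
Moderate: Mercy 16/24 = 66.7%, Bayview 26/33 = 78.8% → Bayview
Critical: Mercy 9/91 = 9.9%, Bayview 13/81 = 16.0% → Bayview
Overall: Mercy 31/123 = 25.2%, Bayview 48/124 = 38.7% → Bayview
Bayview wins overall and in every case group — no reversal.

Yes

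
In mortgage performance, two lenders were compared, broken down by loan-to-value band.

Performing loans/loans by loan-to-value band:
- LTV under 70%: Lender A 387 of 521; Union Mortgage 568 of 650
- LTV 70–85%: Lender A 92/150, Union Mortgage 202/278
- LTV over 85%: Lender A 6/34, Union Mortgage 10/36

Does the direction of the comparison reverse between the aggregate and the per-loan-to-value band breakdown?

LTV under 70%: Lender A 387/521 = 74.3%, Union Mortgage 568/650 = 87.4% → Union Mortgage
LTV 70–85%: Lender A 92/150 = 61.3%, Union Mortgage 202/278 = 72.7% → Union Mortgage
LTV over 85%: Lender A 6/34 = 17.6%, Union Mortgage 10/36 = 27.8% → Union Mortgage
Overall: Lender A 485/705 = 68.8%, Union Mortgage 780/964 = 80.9% → Union Mortgage
Union Mortgage wins overall and in every loan-to-value group — no reversal.

No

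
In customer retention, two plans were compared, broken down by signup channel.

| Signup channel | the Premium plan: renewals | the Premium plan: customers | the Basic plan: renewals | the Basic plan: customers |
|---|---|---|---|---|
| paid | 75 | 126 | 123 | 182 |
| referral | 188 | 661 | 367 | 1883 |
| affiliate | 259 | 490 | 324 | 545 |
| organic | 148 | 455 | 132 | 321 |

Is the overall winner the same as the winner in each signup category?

Paid: the Premium plan 75/126 = 59.5%, the Basic plan 123/182 = 67.6% → the Basic plan
Referral: the Premium plan 188/661 = 28.4%, the Basic plan 367/1883 = 19.5% → the Premium plan
Affiliate: the Premium plan 259/490 = 52.9%, the Basic plan 324/545 = 59.4% → the Basic plan
Organic: the Premium plan 148/455 = 32.5%, the Basic plan 132/321 = 41.1% → the Basic plan
Overall: the Premium plan 670/1732 = 38.7%, the Basic plan 946/2931 = 32.3% → the Premium plan
Neither sweeps: the Premium plan wins 1 of 4 groups, the Basic plan wins 3. The Premium plan wins overall but not every group — no Simpson reversal.

No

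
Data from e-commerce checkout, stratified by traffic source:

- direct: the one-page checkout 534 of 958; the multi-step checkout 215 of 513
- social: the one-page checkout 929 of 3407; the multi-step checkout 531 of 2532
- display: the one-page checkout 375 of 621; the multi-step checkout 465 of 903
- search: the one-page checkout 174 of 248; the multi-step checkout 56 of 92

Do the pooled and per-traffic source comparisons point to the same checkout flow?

Direct: the one-page checkout 534/958 = 55.7%, the multi-step checkout 215/513 = 41.9% → the one-page checkout
Social: the one-page checkout 929/3407 = 27.3%, the multi-step checkout 531/2532 = 21.0% → the one-page checkout
Display: the one-page checkout 375/621 = 60.4%, the multi-step checkout 465/903 = 51.5% → the one-page checkout
Search: the one-page checkout 174/248 = 70.2%, the multi-step checkout 56/92 = 60.9% → the one-page checkout
Overall: the one-page checkout 2012/5234 = 38.4%, the multi-step checkout 1267/4040 = 31.4% → the one-page checkout
The one-page checkout wins overall and in every traffic group — no reversal.

Yes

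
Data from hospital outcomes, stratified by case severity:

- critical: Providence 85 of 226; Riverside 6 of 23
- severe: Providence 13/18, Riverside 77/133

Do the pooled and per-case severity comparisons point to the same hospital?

No

Critical: Providence 85/226 = 37.6%, Riverside 6/23 = 26.1% → Providence
Severe: Providence 13/18 = 72.2%, Riverside 77/133 = 57.9% → Providence
Overall: Providence 98/244 = 40.2%, Riverside 83/156 = 53.2% → Riverside
Providence wins each case group but Riverside wins overall — the comparison reverses. Providence's patients skew toward critical, which has a lower base rate.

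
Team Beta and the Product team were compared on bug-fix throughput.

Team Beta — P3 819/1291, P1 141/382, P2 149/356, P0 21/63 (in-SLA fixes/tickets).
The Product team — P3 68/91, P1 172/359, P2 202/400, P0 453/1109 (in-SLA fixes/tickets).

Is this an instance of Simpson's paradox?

Yes

P3: Team Beta 819/1291 = 63.4%, the Product team 68/91 = 74.7% → the Product team
P1: Team Beta 141/382 = 36.9%, the Product team 172/359 = 47.9% → the Product team
P2: Team Beta 149/356 = 41.9%, the Product team 202/400 = 50.5% → the Product team
P0: Team Beta 21/63 = 33.3%, the Product team 453/1109 = 40.8% → the Product team
Overall: Team Beta 1130/2092 = 54.0%, the Product team 895/1959 = 45.7% → Team Beta
The Product team wins each ticket group but Team Beta wins overall — the comparison reverses. The Product team's tickets skew toward P0, which has a lower base rate.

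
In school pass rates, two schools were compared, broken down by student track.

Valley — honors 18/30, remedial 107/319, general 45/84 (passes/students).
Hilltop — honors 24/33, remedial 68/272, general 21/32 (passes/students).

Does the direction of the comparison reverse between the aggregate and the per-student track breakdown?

No

Honors: Valley 18/30 = 60.0%, Hilltop 24/33 = 72.7% → Hilltop
Remedial: Valley 107/319 = 33.5%, Hilltop 68/272 = 25.0% → Valley
General: Valley 45/84 = 53.6%, Hilltop 21/32 = 65.6% → Hilltop
Overall: Valley 170/433 = 39.3%, Hilltop 113/337 = 33.5% → Valley
Neither sweeps: Valley wins 1 of 3 groups, Hilltop wins 2. Valley wins overall but not every group — no Simpson reversal.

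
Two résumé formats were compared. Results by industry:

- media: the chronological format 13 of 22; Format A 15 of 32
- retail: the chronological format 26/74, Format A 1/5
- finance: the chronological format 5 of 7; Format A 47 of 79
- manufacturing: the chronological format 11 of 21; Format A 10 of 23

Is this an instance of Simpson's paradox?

Media: the chronological format 13/22 = 59.1%, Format A 15/32 = 46.9% → the chronological format
Retail: the chronological format 26/74 = 35.1%, Format A 1/5 = 20.0% → the chronological format
Finance: the chronological format 5/7 = 71.4%, Format A 47/79 = 59.5% → the chronological format
Manufacturing: the chronological format 11/21 = 52.4%, Format A 10/23 = 43.5% → the chronological format
Overall: the chronological format 55/124 = 44.4%, Format A 73/139 = 52.5% → Format A
The chronological format wins each industry group but Format A wins overall — the comparison reverses. The chronological format's applications skew toward retail, which has a lower base rate.

Yes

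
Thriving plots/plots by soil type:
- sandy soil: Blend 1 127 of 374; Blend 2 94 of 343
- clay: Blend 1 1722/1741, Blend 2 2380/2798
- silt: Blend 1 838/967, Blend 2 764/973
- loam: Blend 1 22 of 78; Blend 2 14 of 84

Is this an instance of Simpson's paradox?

No

Sandy soil: Blend 1 127/374 = 34.0%, Blend 2 94/343 = 27.4% → Blend 1
Clay: Blend 1 1722/1741 = 98.9%, Blend 2 2380/2798 = 85.1% → Blend 1
Silt: Blend 1 838/967 = 86.7%, Blend 2 764/973 = 78.5% → Blend 1
Loam: Blend 1 22/78 = 28.2%, Blend 2 14/84 = 16.7% → Blend 1
Overall: Blend 1 2709/3160 = 85.7%, Blend 2 3252/4198 = 77.5% → Blend 1
Blend 1 wins overall and in every soil group — no reversal.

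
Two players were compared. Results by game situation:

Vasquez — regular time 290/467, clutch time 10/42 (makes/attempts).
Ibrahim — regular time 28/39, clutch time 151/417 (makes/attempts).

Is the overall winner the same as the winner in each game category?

Regular time: Vasquez 290/467 = 62.1%, Ibrahim 28/39 = 71.8% → Ibrahim
Clutch time: Vasquez 10/42 = 23.8%, Ibrahim 151/417 = 36.2% → Ibrahim
Overall: Vasquez 300/509 = 58.9%, Ibrahim 179/456 = 39.3% → Vasquez
Ibrahim wins each game group but Vasquez wins overall — the comparison reverses. Ibrahim's attempts skew toward clutch time, which has a lower base rate.

No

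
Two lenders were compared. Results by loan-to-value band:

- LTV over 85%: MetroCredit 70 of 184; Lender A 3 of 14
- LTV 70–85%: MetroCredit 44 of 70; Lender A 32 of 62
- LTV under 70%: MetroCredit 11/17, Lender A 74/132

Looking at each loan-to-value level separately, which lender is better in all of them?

MetroCredit

LTV over 85%: MetroCredit 70/184 = 38.0%, Lender A 3/14 = 21.4% → MetroCredit
LTV 70–85%: MetroCredit 44/70 = 62.9%, Lender A 32/62 = 51.6% → MetroCredit
LTV under 70%: MetroCredit 11/17 = 64.7%, Lender A 74/132 = 56.1% → MetroCredit
MetroCredit has the higher rate in all 3 groups.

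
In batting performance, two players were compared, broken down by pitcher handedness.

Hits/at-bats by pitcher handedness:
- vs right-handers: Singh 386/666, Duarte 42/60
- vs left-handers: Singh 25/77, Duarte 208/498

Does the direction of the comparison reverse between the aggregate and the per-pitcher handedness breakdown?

Yes

Vs right-handers: Singh 386/666 = 58.0%, Duarte 42/60 = 70.0% → Duarte
Vs left-handers: Singh 25/77 = 32.5%, Duarte 208/498 = 41.8% → Duarte
Overall: Singh 411/743 = 55.3%, Duarte 250/558 = 44.8% → Singh
Duarte wins each pitcher group but Singh wins overall — the comparison reverses. Duarte's at-bats skew toward vs left-handers, which has a lower base rate.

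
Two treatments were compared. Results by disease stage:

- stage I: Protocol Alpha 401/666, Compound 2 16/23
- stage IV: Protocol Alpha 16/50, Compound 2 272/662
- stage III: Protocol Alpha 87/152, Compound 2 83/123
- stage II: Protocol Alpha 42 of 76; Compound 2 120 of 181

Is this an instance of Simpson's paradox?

Yes

Stage I: Protocol Alpha 401/666 = 60.2%, Compound 2 16/23 = 69.6% → Compound 2
Stage IV: Protocol Alpha 16/50 = 32.0%, Compound 2 272/662 = 41.1% → Compound 2
Stage III: Protocol Alpha 87/152 = 57.2%, Compound 2 83/123 = 67.5% → Compound 2
Stage II: Protocol Alpha 42/76 = 55.3%, Compound 2 120/181 = 66.3% → Compound 2
Overall: Protocol Alpha 546/944 = 57.8%, Compound 2 491/989 = 49.6% → Protocol Alpha
Compound 2 wins each disease group but Protocol Alpha wins overall — the comparison reverses. Compound 2's patients skew toward stage IV, which has a lower base rate.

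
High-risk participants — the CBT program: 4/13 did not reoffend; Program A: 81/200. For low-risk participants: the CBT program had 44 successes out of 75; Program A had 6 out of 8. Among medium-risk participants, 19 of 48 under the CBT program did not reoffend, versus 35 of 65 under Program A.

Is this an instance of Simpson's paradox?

Yes

High-risk: the CBT program 4/13 = 30.8%, Program A 81/200 = 40.5% → Program A
Low-risk: the CBT program 44/75 = 58.7%, Program A 6/8 = 75.0% → Program A
Medium-risk: the CBT program 19/48 = 39.6%, Program A 35/65 = 53.8% → Program A
Overall: the CBT program 67/136 = 49.3%, Program A 122/273 = 44.7% → the CBT program
Program A wins each risk group but the CBT program wins overall — the comparison reverses. Program A's participants skew toward high-risk, which has a lower base rate.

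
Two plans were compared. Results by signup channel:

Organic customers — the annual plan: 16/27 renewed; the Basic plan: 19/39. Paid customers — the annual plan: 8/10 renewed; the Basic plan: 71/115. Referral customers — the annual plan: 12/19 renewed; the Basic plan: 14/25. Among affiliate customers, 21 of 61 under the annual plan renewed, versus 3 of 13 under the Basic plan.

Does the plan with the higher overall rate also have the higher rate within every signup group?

No

Organic: the annual plan 16/27 = 59.3%, the Basic plan 19/39 = 48.7% → the annual plan
Paid: the annual plan 8/10 = 80.0%, the Basic plan 71/115 = 61.7% → the annual plan
Referral: the annual plan 12/19 = 63.2%, the Basic plan 14/25 = 56.0% → the annual plan
Affiliate: the annual plan 21/61 = 34.4%, the Basic plan 3/13 = 23.1% → the annual plan
Overall: the annual plan 57/117 = 48.7%, the Basic plan 107/192 = 55.7% → the Basic plan
The annual plan wins each signup group but the Basic plan wins overall — the comparison reverses. The annual plan's customers skew toward affiliate, which has a lower base rate.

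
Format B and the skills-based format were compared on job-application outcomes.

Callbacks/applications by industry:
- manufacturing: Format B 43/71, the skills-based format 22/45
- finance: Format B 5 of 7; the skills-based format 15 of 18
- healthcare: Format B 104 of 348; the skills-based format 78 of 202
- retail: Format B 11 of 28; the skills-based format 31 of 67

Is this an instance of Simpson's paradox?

Manufacturing: Format B 43/71 = 60.6%, the skills-based format 22/45 = 48.9% → Format B
Finance: Format B 5/7 = 71.4%, the skills-based format 15/18 = 83.3% → the skills-based format
Healthcare: Format B 104/348 = 29.9%, the skills-based format 78/202 = 38.6% → the skills-based format
Retail: Format B 11/28 = 39.3%, the skills-based format 31/67 = 46.3% → the skills-based format
Overall: Format B 163/454 = 35.9%, the skills-based format 146/332 = 44.0% → the skills-based format
Neither sweeps: Format B wins 1 of 4 groups, the skills-based format wins 3. The skills-based format wins overall but not every group — no Simpson reversal.

No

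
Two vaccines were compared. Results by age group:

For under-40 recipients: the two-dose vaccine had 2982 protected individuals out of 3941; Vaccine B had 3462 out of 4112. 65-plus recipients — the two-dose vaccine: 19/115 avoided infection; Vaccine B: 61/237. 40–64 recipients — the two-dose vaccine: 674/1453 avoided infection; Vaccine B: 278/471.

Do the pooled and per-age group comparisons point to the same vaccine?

Under-40: the two-dose vaccine 2982/3941 = 75.7%, Vaccine B 3462/4112 = 84.2% → Vaccine B
65-plus: the two-dose vaccine 19/115 = 16.5%, Vaccine B 61/237 = 25.7% → Vaccine B
40–64: the two-dose vaccine 674/1453 = 46.4%, Vaccine B 278/471 = 59.0% → Vaccine B
Overall: the two-dose vaccine 3675/5509 = 66.7%, Vaccine B 3801/4820 = 78.9% → Vaccine B
Vaccine B wins overall and in every age group — no reversal.

Yes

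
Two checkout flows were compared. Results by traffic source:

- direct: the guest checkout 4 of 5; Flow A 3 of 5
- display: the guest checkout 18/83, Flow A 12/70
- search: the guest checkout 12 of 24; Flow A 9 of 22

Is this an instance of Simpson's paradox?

Direct: the guest checkout 4/5 = 80.0%, Flow A 3/5 = 60.0% → the guest checkout
Display: the guest checkout 18/83 = 21.7%, Flow A 12/70 = 17.1% → the guest checkout
Search: the guest checkout 12/24 = 50.0%, Flow A 9/22 = 40.9% → the guest checkout
Overall: the guest checkout 34/112 = 30.4%, Flow A 24/97 = 24.7% → the guest checkout
The guest checkout wins overall and in every traffic group — no reversal.

No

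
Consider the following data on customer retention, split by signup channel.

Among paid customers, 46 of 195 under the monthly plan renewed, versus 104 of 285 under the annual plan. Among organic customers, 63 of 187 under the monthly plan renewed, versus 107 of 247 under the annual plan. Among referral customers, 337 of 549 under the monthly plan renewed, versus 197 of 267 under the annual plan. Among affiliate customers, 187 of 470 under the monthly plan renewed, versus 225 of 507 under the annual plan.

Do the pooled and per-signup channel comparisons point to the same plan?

Yes

Paid: the monthly plan 46/195 = 23.6%, the annual plan 104/285 = 36.5% → the annual plan
Organic: the monthly plan 63/187 = 33.7%, the annual plan 107/247 = 43.3% → the annual plan
Referral: the monthly plan 337/549 = 61.4%, the annual plan 197/267 = 73.8% → the annual plan
Affiliate: the monthly plan 187/470 = 39.8%, the annual plan 225/507 = 44.4% → the annual plan
Overall: the monthly plan 633/1401 = 45.2%, the annual plan 633/1306 = 48.5% → the annual plan
The annual plan wins overall and in every signup group — no reversal.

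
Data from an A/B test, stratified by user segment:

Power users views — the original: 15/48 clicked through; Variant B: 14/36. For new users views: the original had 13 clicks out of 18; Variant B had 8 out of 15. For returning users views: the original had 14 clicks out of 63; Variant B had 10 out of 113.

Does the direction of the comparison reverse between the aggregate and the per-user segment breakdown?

No

Power users: the original 15/48 = 31.2%, Variant B 14/36 = 38.9% → Variant B
New users: the original 13/18 = 72.2%, Variant B 8/15 = 53.3% → the original
Returning users: the original 14/63 = 22.2%, Variant B 10/113 = 8.8% → the original
Overall: the original 42/129 = 32.6%, Variant B 32/164 = 19.5% → the original
Neither sweeps: the original wins 2 of 3 groups, Variant B wins 1. The original wins overall but not every group — no Simpson reversal.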